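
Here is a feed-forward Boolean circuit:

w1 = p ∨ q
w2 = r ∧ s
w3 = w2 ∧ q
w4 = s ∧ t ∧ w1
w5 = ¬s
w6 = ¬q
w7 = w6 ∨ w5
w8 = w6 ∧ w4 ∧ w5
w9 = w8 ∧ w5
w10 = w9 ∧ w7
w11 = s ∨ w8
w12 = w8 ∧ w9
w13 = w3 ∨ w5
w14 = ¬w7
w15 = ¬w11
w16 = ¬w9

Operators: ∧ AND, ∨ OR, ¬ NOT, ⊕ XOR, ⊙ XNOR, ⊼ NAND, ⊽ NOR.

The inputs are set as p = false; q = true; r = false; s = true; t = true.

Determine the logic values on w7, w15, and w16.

w7 = false, w15 = false, w16 = true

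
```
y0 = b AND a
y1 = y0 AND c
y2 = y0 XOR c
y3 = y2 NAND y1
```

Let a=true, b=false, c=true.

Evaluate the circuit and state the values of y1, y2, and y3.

y1 = false  y2 = true  y3 = true

y0 = b AND a = false AND true = false
y1 = y0 AND c = false AND true = false
y2 = y0 XOR c = false XOR true = true
y3 = y2 NAND y1 = true NAND false = true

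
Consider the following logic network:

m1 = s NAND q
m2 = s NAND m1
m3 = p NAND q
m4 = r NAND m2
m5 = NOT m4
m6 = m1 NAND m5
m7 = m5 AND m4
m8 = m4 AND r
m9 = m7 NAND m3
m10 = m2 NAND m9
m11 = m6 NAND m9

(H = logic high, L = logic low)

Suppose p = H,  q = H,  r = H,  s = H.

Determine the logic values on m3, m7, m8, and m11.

m3 = L; m7 = L; m8 = L; m11 = L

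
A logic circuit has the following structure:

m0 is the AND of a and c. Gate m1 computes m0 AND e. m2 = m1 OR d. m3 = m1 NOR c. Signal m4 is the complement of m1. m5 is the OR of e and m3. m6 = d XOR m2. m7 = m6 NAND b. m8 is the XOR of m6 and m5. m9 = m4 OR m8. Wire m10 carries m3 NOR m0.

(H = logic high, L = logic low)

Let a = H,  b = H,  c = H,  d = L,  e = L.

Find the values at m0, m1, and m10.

m0 = H, m1 = L, m10 = L

m0 = a AND c = H AND H = H
m1 = m0 AND e = H AND L = L
m3 = m1 NOR c = L NOR H = L
m10 = m3 NOR m0 = L NOR H = L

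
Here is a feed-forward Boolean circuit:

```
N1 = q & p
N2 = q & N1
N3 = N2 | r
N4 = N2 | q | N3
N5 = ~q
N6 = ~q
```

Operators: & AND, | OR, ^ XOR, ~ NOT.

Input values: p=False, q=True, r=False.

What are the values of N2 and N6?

N2 = False, N6 = False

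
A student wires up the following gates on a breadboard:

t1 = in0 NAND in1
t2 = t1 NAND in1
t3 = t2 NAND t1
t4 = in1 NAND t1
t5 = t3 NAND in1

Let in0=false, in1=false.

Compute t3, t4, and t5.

t1 = in0 NAND in1 = false NAND false = true
t2 = t1 NAND in1 = true NAND false = true
t3 = t2 NAND t1 = true NAND true = false
t4 = in1 NAND t1 = false NAND true = true
t5 = t3 NAND in1 = false NAND false = true

t3 = false; t4 = true; t5 = true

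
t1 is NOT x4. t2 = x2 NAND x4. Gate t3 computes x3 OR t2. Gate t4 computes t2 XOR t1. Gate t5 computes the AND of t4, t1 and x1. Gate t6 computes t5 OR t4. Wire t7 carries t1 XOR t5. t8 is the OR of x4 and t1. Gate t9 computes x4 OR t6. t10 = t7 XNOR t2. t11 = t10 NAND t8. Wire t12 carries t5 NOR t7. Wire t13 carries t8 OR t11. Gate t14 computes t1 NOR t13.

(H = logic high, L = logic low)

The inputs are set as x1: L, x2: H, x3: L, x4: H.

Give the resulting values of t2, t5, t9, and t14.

t1 = NOT x4 = NOT H = L
t2 = x2 NAND x4 = H NAND H = L
t4 = t2 XOR t1 = L XOR L = L
t5 = t4 AND t1 AND x1 = L AND L AND L = L
t6 = t5 OR t4 = L OR L = L
t7 = t1 XOR t5 = L XOR L = L
t8 = x4 OR t1 = H OR L = H
t9 = x4 OR t6 = H OR L = H
t10 = t7 XNOR t2 = L XNOR L = H
t11 = t10 NAND t8 = H NAND H = L
t13 = t8 OR t11 = H OR L = H
t14 = t1 NOR t13 = L NOR H = L

t2 = L, t5 = L, t9 = H, t14 = L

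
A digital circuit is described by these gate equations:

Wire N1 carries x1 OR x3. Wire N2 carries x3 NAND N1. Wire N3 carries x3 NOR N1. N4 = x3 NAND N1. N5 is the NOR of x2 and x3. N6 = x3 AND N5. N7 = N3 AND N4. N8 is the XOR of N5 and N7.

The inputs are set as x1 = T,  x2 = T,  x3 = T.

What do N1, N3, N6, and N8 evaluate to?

N1 = T, N3 = F, N6 = F, N8 = F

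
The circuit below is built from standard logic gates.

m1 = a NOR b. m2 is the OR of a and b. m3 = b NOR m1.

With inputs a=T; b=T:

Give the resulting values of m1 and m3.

m1 = a NOR b = T NOR T = F
m3 = b NOR m1 = T NOR F = F

m1 = F  m3 = F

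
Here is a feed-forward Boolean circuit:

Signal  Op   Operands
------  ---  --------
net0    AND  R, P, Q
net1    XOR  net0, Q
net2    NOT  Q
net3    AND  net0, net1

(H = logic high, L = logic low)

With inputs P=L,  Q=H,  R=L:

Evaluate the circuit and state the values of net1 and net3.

net1 = H; net3 = L

net0 = R AND P AND Q = L AND L AND H = L
net1 = net0 XOR Q = L XOR H = H
net3 = net0 AND net1 = L AND H = L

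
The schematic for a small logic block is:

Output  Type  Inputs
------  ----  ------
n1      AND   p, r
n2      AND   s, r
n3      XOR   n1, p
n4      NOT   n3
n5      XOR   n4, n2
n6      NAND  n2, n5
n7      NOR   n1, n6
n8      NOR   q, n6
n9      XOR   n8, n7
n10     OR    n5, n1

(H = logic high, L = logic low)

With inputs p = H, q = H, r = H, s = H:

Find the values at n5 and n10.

n5 = L  n10 = H

n1 = p AND r = H AND H = H
n2 = s AND r = H AND H = H
n3 = n1 XOR p = H XOR H = L
n4 = NOT n3 = NOT L = H
n5 = n4 XOR n2 = H XOR H = L
n10 = n5 OR n1 = L OR H = H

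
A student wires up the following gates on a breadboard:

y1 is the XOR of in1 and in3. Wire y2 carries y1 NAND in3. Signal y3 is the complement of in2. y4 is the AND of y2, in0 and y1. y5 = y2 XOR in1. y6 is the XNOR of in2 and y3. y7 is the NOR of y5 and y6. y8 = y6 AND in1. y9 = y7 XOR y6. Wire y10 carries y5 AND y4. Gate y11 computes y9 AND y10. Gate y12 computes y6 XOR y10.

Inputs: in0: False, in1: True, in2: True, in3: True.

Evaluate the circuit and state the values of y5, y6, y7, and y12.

y1 = in1 XOR in3 = True XOR True = False
y2 = y1 NAND in3 = False NAND True = True
y3 = NOT in2 = NOT True = False
y4 = y2 AND in0 AND y1 = True AND False AND False = False
y5 = y2 XOR in1 = True XOR True = False
y6 = in2 XNOR y3 = True XNOR False = False
y7 = y5 NOR y6 = False NOR False = True
y10 = y5 AND y4 = False AND False = False
y12 = y6 XOR y10 = False XOR False = False

y5 = False, y6 = False, y7 = True, y12 = False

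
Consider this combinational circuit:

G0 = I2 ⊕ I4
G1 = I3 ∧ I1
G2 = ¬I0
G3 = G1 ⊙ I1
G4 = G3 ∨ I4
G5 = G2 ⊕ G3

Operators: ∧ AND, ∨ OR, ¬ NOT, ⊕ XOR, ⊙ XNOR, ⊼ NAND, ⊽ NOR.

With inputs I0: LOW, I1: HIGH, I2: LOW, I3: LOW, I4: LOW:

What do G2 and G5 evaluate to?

G1 = I3 AND I1 = LOW AND HIGH = LOW
G2 = NOT I0 = NOT LOW = HIGH
G3 = G1 XNOR I1 = LOW XNOR HIGH = LOW
G5 = G2 XOR G3 = HIGH XOR LOW = HIGH

G2 = HIGH, G5 = HIGH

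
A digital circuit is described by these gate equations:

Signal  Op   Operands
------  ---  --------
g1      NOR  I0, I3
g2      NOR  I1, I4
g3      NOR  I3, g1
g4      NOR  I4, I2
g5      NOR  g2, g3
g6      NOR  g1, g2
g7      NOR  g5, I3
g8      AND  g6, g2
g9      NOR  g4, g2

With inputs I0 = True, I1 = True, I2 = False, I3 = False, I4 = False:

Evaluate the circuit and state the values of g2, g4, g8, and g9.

g2 = False; g4 = True; g8 = False; g9 = False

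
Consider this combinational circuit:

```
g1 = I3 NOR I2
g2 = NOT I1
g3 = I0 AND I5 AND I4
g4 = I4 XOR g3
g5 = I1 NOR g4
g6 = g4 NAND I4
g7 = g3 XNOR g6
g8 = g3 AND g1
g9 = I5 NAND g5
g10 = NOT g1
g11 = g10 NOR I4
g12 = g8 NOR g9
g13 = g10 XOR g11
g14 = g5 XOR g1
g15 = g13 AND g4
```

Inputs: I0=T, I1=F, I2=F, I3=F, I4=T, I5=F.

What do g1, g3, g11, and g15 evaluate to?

g1 = I3 NOR I2 = F NOR F = T
g3 = I0 AND I5 AND I4 = T AND F AND T = F
g4 = I4 XOR g3 = T XOR F = T
g10 = NOT g1 = NOT T = F
g11 = g10 NOR I4 = F NOR T = F
g13 = g10 XOR g11 = F XOR F = F
g15 = g13 AND g4 = F AND T = F

g1 = T; g3 = F; g11 = F; g15 = F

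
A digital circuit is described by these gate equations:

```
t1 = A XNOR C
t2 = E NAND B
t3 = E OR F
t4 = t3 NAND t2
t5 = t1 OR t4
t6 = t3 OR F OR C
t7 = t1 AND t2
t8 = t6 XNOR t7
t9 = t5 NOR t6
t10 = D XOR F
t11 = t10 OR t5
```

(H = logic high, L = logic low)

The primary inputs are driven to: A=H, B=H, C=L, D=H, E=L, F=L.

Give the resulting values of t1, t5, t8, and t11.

t1 = L; t5 = H; t8 = H; t11 = H

t1 = A XNOR C = H XNOR L = L
t2 = E NAND B = L NAND H = H
t3 = E OR F = L OR L = L
t4 = t3 NAND t2 = L NAND H = H
t5 = t1 OR t4 = L OR H = H
t6 = t3 OR F OR C = L OR L OR L = L
t7 = t1 AND t2 = L AND H = L
t8 = t6 XNOR t7 = L XNOR L = H
t10 = D XOR F = H XOR L = H
t11 = t10 OR t5 = H OR H = H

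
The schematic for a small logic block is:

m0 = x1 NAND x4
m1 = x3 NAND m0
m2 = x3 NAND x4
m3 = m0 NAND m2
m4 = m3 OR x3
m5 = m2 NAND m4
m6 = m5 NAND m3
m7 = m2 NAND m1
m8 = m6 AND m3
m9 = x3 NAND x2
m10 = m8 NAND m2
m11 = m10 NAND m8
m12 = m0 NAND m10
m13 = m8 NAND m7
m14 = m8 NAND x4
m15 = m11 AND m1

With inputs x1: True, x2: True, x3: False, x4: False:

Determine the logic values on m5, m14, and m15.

m0 = x1 NAND x4 = True NAND False = True
m1 = x3 NAND m0 = False NAND True = True
m2 = x3 NAND x4 = False NAND False = True
m3 = m0 NAND m2 = True NAND True = False
m4 = m3 OR x3 = False OR False = False
m5 = m2 NAND m4 = True NAND False = True
m6 = m5 NAND m3 = True NAND False = True
m8 = m6 AND m3 = True AND False = False
m10 = m8 NAND m2 = False NAND True = True
m11 = m10 NAND m8 = True NAND False = True
m14 = m8 NAND x4 = False NAND False = True
m15 = m11 AND m1 = True AND True = True

m5 = True; m14 = True; m15 = True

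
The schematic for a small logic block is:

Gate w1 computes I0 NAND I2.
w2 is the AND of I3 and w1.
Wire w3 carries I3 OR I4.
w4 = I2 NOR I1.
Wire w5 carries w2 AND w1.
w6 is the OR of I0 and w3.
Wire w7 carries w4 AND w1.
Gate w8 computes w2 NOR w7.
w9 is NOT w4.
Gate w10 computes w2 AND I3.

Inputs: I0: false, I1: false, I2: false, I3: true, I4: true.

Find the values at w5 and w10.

w5 = true, w10 = true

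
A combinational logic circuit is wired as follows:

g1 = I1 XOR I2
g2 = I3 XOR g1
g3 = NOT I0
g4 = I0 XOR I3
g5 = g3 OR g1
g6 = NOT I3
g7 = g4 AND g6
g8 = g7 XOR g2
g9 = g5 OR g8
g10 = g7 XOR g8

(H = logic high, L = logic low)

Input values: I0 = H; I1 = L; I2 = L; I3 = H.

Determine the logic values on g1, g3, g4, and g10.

g1 = L, g3 = L, g4 = L, g10 = H

g1 = I1 XOR I2 = L XOR L = L
g2 = I3 XOR g1 = H XOR L = H
g3 = NOT I0 = NOT H = L
g4 = I0 XOR I3 = H XOR H = L
g6 = NOT I3 = NOT H = L
g7 = g4 AND g6 = L AND L = L
g8 = g7 XOR g2 = L XOR H = H
g10 = g7 XOR g8 = L XOR H = H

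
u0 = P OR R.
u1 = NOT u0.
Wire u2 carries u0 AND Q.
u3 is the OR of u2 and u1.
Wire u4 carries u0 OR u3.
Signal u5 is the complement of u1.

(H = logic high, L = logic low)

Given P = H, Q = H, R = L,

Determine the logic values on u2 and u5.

u2 = H; u5 = H

u0 = P OR R = H OR L = H
u1 = NOT u0 = NOT H = L
u2 = u0 AND Q = H AND H = H
u5 = NOT u1 = NOT L = H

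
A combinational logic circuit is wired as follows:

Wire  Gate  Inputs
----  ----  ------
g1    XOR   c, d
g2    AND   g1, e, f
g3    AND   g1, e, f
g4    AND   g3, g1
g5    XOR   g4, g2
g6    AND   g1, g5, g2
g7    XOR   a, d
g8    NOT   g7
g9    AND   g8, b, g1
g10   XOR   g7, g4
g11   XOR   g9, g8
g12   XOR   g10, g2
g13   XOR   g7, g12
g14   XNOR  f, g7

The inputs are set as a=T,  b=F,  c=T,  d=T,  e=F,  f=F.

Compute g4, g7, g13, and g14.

g4 = F; g7 = F; g13 = F; g14 = T

g1 = c XOR d = T XOR T = F
g2 = g1 AND e AND f = F AND F AND F = F
g3 = g1 AND e AND f = F AND F AND F = F
g4 = g3 AND g1 = F AND F = F
g7 = a XOR d = T XOR T = F
g10 = g7 XOR g4 = F XOR F = F
g12 = g10 XOR g2 = F XOR F = F
g13 = g7 XOR g12 = F XOR F = F
g14 = f XNOR g7 = F XNOR F = T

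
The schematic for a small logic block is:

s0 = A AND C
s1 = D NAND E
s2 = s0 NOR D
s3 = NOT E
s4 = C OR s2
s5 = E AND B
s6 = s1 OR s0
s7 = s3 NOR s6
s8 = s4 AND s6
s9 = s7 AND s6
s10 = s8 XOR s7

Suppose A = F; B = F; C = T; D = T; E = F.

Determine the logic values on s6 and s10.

s0 = A AND C = F AND T = F
s1 = D NAND E = T NAND F = T
s2 = s0 NOR D = F NOR T = F
s3 = NOT E = NOT F = T
s4 = C OR s2 = T OR F = T
s6 = s1 OR s0 = T OR F = T
s7 = s3 NOR s6 = T NOR T = F
s8 = s4 AND s6 = T AND T = T
s10 = s8 XOR s7 = T XOR F = T

s6 = T, s10 = T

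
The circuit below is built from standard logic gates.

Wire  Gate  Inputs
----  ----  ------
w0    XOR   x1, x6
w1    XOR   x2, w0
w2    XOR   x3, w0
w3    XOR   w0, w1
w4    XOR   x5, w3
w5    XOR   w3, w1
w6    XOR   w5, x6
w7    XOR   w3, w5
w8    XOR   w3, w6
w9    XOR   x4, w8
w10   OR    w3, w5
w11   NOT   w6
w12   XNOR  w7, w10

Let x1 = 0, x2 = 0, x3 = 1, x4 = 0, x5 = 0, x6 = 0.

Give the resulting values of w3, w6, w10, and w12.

w3 = 0, w6 = 0, w10 = 0, w12 = 1

w0 = x1 XOR x6 = 0 XOR 0 = 0
w1 = x2 XOR w0 = 0 XOR 0 = 0
w3 = w0 XOR w1 = 0 XOR 0 = 0
w5 = w3 XOR w1 = 0 XOR 0 = 0
w6 = w5 XOR x6 = 0 XOR 0 = 0
w7 = w3 XOR w5 = 0 XOR 0 = 0
w10 = w3 OR w5 = 0 OR 0 = 0
w12 = w7 XNOR w10 = 0 XNOR 0 = 1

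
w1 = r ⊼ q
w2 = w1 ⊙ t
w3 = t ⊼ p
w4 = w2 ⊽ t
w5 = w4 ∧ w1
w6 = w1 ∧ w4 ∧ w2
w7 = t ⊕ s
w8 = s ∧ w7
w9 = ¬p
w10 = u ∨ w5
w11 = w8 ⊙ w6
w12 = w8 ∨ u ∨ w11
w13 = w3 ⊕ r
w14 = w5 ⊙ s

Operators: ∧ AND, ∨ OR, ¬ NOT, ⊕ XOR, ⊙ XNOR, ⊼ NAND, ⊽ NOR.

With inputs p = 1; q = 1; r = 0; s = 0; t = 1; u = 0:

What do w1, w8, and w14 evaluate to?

w1 = 1  w8 = 0  w14 = 1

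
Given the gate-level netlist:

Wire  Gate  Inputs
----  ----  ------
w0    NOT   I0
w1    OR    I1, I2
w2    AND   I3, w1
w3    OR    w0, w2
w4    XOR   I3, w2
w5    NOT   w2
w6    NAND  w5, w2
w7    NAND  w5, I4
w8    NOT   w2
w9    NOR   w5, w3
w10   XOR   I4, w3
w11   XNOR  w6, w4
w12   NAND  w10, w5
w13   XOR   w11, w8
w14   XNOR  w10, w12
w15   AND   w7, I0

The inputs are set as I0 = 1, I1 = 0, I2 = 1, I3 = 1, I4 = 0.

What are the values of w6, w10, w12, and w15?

w0 = NOT I0 = NOT 1 = 0
w1 = I1 OR I2 = 0 OR 1 = 1
w2 = I3 AND w1 = 1 AND 1 = 1
w3 = w0 OR w2 = 0 OR 1 = 1
w5 = NOT w2 = NOT 1 = 0
w6 = w5 NAND w2 = 0 NAND 1 = 1
w7 = w5 NAND I4 = 0 NAND 0 = 1
w10 = I4 XOR w3 = 0 XOR 1 = 1
w12 = w10 NAND w5 = 1 NAND 0 = 1
w15 = w7 AND I0 = 1 AND 1 = 1

w6 = 1  w10 = 1  w12 = 1  w15 = 1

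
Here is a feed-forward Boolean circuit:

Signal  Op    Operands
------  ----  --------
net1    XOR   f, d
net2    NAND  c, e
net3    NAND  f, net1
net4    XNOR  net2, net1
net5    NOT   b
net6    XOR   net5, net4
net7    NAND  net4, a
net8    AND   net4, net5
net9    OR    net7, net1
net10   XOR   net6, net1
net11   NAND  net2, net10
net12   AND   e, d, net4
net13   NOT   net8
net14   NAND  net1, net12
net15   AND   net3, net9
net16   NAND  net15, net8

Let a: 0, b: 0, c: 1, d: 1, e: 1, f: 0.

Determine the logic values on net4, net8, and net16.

net1 = f XOR d = 0 XOR 1 = 1
net2 = c NAND e = 1 NAND 1 = 0
net3 = f NAND net1 = 0 NAND 1 = 1
net4 = net2 XNOR net1 = 0 XNOR 1 = 0
net5 = NOT b = NOT 0 = 1
net7 = net4 NAND a = 0 NAND 0 = 1
net8 = net4 AND net5 = 0 AND 1 = 0
net9 = net7 OR net1 = 1 OR 1 = 1
net15 = net3 AND net9 = 1 AND 1 = 1
net16 = net15 NAND net8 = 1 NAND 0 = 1

net4 = 0; net8 = 0; net16 = 1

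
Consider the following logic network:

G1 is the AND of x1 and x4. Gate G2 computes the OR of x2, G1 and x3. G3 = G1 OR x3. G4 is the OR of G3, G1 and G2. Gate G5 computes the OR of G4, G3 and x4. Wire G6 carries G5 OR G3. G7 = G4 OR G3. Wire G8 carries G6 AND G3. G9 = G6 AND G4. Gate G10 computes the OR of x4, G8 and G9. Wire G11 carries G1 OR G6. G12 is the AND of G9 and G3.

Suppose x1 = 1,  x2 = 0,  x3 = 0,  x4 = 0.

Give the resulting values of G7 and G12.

G1 = x1 AND x4 = 1 AND 0 = 0
G2 = x2 OR G1 OR x3 = 0 OR 0 OR 0 = 0
G3 = G1 OR x3 = 0 OR 0 = 0
G4 = G3 OR G1 OR G2 = 0 OR 0 OR 0 = 0
G5 = G4 OR G3 OR x4 = 0 OR 0 OR 0 = 0
G6 = G5 OR G3 = 0 OR 0 = 0
G7 = G4 OR G3 = 0 OR 0 = 0
G9 = G6 AND G4 = 0 AND 0 = 0
G12 = G9 AND G3 = 0 AND 0 = 0

G7 = 0, G12 = 0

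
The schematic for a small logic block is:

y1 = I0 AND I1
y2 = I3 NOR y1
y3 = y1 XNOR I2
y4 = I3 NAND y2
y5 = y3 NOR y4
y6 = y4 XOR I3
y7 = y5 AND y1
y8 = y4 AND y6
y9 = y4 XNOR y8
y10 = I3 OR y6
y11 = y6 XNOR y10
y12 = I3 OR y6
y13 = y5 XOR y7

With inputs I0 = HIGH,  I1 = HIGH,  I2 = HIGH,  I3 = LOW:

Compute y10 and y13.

y1 = I0 AND I1 = HIGH AND HIGH = HIGH
y2 = I3 NOR y1 = LOW NOR HIGH = LOW
y3 = y1 XNOR I2 = HIGH XNOR HIGH = HIGH
y4 = I3 NAND y2 = LOW NAND LOW = HIGH
y5 = y3 NOR y4 = HIGH NOR HIGH = LOW
y6 = y4 XOR I3 = HIGH XOR LOW = HIGH
y7 = y5 AND y1 = LOW AND HIGH = LOW
y10 = I3 OR y6 = LOW OR HIGH = HIGH
y13 = y5 XOR y7 = LOW XOR LOW = LOW

y10 = HIGH, y13 = LOW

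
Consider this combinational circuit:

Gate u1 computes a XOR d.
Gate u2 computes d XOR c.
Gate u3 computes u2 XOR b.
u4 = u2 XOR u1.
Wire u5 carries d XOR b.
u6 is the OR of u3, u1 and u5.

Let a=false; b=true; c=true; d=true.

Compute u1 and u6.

u1 = true  u6 = true

u1 = a XOR d = false XOR true = true
u2 = d XOR c = true XOR true = false
u3 = u2 XOR b = false XOR true = true
u5 = d XOR b = true XOR true = false
u6 = u3 OR u1 OR u5 = true OR true OR false = true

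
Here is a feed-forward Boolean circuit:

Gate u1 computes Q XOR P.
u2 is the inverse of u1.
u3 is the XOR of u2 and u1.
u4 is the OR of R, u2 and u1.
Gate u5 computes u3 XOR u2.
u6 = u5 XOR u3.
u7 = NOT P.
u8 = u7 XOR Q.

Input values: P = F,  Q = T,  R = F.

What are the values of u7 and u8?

u7 = NOT P = NOT F = T
u8 = u7 XOR Q = T XOR T = F

u7 = T, u8 = F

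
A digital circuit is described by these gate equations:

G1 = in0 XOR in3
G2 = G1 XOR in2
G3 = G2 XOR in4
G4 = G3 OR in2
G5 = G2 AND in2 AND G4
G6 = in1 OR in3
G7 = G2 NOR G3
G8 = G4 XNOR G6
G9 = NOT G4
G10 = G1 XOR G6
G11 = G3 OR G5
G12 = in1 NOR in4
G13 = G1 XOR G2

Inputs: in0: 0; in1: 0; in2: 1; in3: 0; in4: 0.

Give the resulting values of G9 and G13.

G9 = 0; G13 = 1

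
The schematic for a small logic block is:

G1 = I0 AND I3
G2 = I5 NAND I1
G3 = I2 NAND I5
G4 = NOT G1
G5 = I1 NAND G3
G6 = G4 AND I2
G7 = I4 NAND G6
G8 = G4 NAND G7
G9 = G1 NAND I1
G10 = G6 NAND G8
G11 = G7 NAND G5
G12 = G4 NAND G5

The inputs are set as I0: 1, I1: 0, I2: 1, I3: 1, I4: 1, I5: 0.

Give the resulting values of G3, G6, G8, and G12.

G3 = 1, G6 = 0, G8 = 1, G12 = 1

G1 = I0 AND I3 = 1 AND 1 = 1
G3 = I2 NAND I5 = 1 NAND 0 = 1
G4 = NOT G1 = NOT 1 = 0
G5 = I1 NAND G3 = 0 NAND 1 = 1
G6 = G4 AND I2 = 0 AND 1 = 0
G7 = I4 NAND G6 = 1 NAND 0 = 1
G8 = G4 NAND G7 = 0 NAND 1 = 1
G12 = G4 NAND G5 = 0 NAND 1 = 1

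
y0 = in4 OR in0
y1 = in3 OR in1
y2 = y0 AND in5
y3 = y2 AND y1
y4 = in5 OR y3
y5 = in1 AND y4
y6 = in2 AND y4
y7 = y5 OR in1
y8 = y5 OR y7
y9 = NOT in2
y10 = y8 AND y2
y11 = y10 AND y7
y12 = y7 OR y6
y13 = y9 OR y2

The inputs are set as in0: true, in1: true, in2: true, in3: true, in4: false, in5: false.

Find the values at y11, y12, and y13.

y0 = in4 OR in0 = false OR true = true
y1 = in3 OR in1 = true OR true = true
y2 = y0 AND in5 = true AND false = false
y3 = y2 AND y1 = false AND true = false
y4 = in5 OR y3 = false OR false = false
y5 = in1 AND y4 = true AND false = false
y6 = in2 AND y4 = true AND false = false
y7 = y5 OR in1 = false OR true = true
y8 = y5 OR y7 = false OR true = true
y9 = NOT in2 = NOT true = false
y10 = y8 AND y2 = true AND false = false
y11 = y10 AND y7 = false AND true = false
y12 = y7 OR y6 = true OR false = true
y13 = y9 OR y2 = false OR false = false

y11 = false, y12 = true, y13 = false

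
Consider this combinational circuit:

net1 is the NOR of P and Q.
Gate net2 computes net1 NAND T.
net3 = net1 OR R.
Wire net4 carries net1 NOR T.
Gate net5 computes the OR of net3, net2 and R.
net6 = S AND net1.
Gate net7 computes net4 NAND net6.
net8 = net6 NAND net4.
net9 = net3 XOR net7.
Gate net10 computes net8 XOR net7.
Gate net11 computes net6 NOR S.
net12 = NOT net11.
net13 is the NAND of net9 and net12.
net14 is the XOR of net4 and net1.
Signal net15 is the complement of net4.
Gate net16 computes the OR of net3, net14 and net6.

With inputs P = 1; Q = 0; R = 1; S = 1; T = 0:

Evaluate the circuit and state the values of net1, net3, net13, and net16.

net1 = P NOR Q = 1 NOR 0 = 0
net3 = net1 OR R = 0 OR 1 = 1
net4 = net1 NOR T = 0 NOR 0 = 1
net6 = S AND net1 = 1 AND 0 = 0
net7 = net4 NAND net6 = 1 NAND 0 = 1
net9 = net3 XOR net7 = 1 XOR 1 = 0
net11 = net6 NOR S = 0 NOR 1 = 0
net12 = NOT net11 = NOT 0 = 1
net13 = net9 NAND net12 = 0 NAND 1 = 1
net14 = net4 XOR net1 = 1 XOR 0 = 1
net16 = net3 OR net14 OR net6 = 1 OR 1 OR 0 = 1

net1 = 0; net3 = 1; net13 = 1; net16 = 1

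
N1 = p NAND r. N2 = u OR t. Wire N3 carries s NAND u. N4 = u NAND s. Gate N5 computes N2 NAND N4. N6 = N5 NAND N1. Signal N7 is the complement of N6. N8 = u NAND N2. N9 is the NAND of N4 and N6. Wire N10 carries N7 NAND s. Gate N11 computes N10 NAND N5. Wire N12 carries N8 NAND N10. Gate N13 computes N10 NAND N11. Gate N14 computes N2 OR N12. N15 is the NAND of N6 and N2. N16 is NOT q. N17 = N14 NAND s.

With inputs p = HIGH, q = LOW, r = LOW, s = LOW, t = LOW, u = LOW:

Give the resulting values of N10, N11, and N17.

N1 = p NAND r = HIGH NAND LOW = HIGH
N2 = u OR t = LOW OR LOW = LOW
N4 = u NAND s = LOW NAND LOW = HIGH
N5 = N2 NAND N4 = LOW NAND HIGH = HIGH
N6 = N5 NAND N1 = HIGH NAND HIGH = LOW
N7 = NOT N6 = NOT LOW = HIGH
N8 = u NAND N2 = LOW NAND LOW = HIGH
N10 = N7 NAND s = HIGH NAND LOW = HIGH
N11 = N10 NAND N5 = HIGH NAND HIGH = LOW
N12 = N8 NAND N10 = HIGH NAND HIGH = LOW
N14 = N2 OR N12 = LOW OR LOW = LOW
N17 = N14 NAND s = LOW NAND LOW = HIGH

N10 = HIGH, N11 = LOW, N17 = HIGH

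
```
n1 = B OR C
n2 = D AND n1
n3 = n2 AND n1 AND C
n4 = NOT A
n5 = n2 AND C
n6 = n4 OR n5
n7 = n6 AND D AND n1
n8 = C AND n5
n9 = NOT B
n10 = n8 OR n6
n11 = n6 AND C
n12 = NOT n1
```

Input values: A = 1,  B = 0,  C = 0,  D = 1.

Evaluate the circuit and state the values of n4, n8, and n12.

n1 = B OR C = 0 OR 0 = 0
n2 = D AND n1 = 1 AND 0 = 0
n4 = NOT A = NOT 1 = 0
n5 = n2 AND C = 0 AND 0 = 0
n8 = C AND n5 = 0 AND 0 = 0
n12 = NOT n1 = NOT 0 = 1

n4 = 0, n8 = 0, n12 = 1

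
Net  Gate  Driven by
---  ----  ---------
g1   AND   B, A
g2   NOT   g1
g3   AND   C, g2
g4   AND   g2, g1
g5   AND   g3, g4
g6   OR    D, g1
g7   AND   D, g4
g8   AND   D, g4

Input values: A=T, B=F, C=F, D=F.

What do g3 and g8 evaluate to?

g3 = F  g8 = F

g1 = B AND A = F AND T = F
g2 = NOT g1 = NOT F = T
g3 = C AND g2 = F AND T = F
g4 = g2 AND g1 = T AND F = F
g8 = D AND g4 = F AND F = F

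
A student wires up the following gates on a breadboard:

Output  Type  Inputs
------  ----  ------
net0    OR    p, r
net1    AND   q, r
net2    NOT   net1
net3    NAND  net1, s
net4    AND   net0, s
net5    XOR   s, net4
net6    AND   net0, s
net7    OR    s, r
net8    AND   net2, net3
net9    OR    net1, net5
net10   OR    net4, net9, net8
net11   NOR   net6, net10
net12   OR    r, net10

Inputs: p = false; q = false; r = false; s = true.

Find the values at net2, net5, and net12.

net2 = true, net5 = true, net12 = true

net0 = p OR r = false OR false = false
net1 = q AND r = false AND false = false
net2 = NOT net1 = NOT false = true
net3 = net1 NAND s = false NAND true = true
net4 = net0 AND s = false AND true = false
net5 = s XOR net4 = true XOR false = true
net8 = net2 AND net3 = true AND true = true
net9 = net1 OR net5 = false OR true = true
net10 = net4 OR net9 OR net8 = false OR true OR true = true
net12 = r OR net10 = false OR true = true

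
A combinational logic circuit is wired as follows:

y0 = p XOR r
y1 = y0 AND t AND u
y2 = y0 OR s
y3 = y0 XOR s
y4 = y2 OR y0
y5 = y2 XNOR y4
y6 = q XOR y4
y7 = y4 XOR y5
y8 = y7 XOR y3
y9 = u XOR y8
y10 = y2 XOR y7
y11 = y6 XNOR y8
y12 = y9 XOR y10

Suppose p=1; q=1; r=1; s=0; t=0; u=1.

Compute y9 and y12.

y0 = p XOR r = 1 XOR 1 = 0
y2 = y0 OR s = 0 OR 0 = 0
y3 = y0 XOR s = 0 XOR 0 = 0
y4 = y2 OR y0 = 0 OR 0 = 0
y5 = y2 XNOR y4 = 0 XNOR 0 = 1
y7 = y4 XOR y5 = 0 XOR 1 = 1
y8 = y7 XOR y3 = 1 XOR 0 = 1
y9 = u XOR y8 = 1 XOR 1 = 0
y10 = y2 XOR y7 = 0 XOR 1 = 1
y12 = y9 XOR y10 = 0 XOR 1 = 1

y9 = 0, y12 = 1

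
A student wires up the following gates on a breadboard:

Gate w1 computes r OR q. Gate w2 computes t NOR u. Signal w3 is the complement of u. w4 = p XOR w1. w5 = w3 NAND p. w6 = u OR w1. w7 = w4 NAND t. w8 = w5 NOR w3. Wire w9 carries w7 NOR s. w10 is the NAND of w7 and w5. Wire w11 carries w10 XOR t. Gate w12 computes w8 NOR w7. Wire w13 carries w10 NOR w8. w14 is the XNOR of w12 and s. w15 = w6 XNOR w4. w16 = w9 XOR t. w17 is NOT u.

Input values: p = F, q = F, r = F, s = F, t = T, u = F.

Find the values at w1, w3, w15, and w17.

w1 = F, w3 = T, w15 = T, w17 = T

w1 = r OR q = F OR F = F
w3 = NOT u = NOT F = T
w4 = p XOR w1 = F XOR F = F
w6 = u OR w1 = F OR F = F
w15 = w6 XNOR w4 = F XNOR F = T
w17 = NOT u = NOT F = T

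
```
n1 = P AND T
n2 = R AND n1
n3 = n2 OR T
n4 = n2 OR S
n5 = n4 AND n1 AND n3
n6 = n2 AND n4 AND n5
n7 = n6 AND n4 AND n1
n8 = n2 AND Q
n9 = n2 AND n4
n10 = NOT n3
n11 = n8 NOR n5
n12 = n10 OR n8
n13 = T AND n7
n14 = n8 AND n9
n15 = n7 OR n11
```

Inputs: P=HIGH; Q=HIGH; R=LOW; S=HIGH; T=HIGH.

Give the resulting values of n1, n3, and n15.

n1 = HIGH; n3 = HIGH; n15 = LOW

n1 = P AND T = HIGH AND HIGH = HIGH
n2 = R AND n1 = LOW AND HIGH = LOW
n3 = n2 OR T = LOW OR HIGH = HIGH
n4 = n2 OR S = LOW OR HIGH = HIGH
n5 = n4 AND n1 AND n3 = HIGH AND HIGH AND HIGH = HIGH
n6 = n2 AND n4 AND n5 = LOW AND HIGH AND HIGH = LOW
n7 = n6 AND n4 AND n1 = LOW AND HIGH AND HIGH = LOW
n8 = n2 AND Q = LOW AND HIGH = LOW
n11 = n8 NOR n5 = LOW NOR HIGH = LOW
n15 = n7 OR n11 = LOW OR LOW = LOW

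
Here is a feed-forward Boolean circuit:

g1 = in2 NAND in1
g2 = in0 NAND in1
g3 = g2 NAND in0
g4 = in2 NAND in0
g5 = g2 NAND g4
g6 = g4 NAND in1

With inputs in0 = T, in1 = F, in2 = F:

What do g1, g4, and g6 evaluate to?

g1 = T; g4 = T; g6 = T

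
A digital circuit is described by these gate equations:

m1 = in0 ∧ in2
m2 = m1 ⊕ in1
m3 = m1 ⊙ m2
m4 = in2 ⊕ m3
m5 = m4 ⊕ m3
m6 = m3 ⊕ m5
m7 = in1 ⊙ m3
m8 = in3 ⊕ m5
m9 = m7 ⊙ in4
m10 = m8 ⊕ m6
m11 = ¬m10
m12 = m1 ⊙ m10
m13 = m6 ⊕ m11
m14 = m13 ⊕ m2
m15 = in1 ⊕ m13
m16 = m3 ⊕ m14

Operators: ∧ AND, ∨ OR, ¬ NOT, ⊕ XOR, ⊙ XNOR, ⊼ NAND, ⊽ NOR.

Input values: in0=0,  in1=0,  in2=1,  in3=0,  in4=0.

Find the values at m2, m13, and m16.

m2 = 0  m13 = 0  m16 = 1

m1 = in0 AND in2 = 0 AND 1 = 0
m2 = m1 XOR in1 = 0 XOR 0 = 0
m3 = m1 XNOR m2 = 0 XNOR 0 = 1
m4 = in2 XOR m3 = 1 XOR 1 = 0
m5 = m4 XOR m3 = 0 XOR 1 = 1
m6 = m3 XOR m5 = 1 XOR 1 = 0
m8 = in3 XOR m5 = 0 XOR 1 = 1
m10 = m8 XOR m6 = 1 XOR 0 = 1
m11 = NOT m10 = NOT 1 = 0
m13 = m6 XOR m11 = 0 XOR 0 = 0
m14 = m13 XOR m2 = 0 XOR 0 = 0
m16 = m3 XOR m14 = 1 XOR 0 = 1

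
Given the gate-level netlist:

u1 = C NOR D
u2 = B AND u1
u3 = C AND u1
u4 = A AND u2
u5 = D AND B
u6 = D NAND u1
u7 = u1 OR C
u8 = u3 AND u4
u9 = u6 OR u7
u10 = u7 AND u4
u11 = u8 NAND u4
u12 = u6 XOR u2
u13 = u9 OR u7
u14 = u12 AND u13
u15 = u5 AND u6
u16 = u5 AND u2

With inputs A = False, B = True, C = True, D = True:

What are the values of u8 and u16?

u1 = C NOR D = True NOR True = False
u2 = B AND u1 = True AND False = False
u3 = C AND u1 = True AND False = False
u4 = A AND u2 = False AND False = False
u5 = D AND B = True AND True = True
u8 = u3 AND u4 = False AND False = False
u16 = u5 AND u2 = True AND False = False

u8 = False, u16 = False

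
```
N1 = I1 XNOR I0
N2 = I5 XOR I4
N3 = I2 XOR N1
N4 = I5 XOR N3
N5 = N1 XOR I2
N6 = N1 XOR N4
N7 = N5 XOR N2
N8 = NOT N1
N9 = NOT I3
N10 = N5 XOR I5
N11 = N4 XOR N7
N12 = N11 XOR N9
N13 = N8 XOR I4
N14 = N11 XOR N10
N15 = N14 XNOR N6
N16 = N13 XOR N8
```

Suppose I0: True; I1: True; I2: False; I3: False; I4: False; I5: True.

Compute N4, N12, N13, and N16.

N1 = I1 XNOR I0 = True XNOR True = True
N2 = I5 XOR I4 = True XOR False = True
N3 = I2 XOR N1 = False XOR True = True
N4 = I5 XOR N3 = True XOR True = False
N5 = N1 XOR I2 = True XOR False = True
N7 = N5 XOR N2 = True XOR True = False
N8 = NOT N1 = NOT True = False
N9 = NOT I3 = NOT False = True
N11 = N4 XOR N7 = False XOR False = False
N12 = N11 XOR N9 = False XOR True = True
N13 = N8 XOR I4 = False XOR False = False
N16 = N13 XOR N8 = False XOR False = False

N4 = False, N12 = True, N13 = False, N16 = False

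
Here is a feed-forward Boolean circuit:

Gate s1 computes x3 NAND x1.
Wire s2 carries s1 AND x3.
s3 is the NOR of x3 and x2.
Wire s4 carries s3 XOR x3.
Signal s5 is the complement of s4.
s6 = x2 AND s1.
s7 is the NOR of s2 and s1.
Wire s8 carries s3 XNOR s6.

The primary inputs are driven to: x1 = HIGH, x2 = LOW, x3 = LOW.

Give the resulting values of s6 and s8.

s1 = x3 NAND x1 = LOW NAND HIGH = HIGH
s3 = x3 NOR x2 = LOW NOR LOW = HIGH
s6 = x2 AND s1 = LOW AND HIGH = LOW
s8 = s3 XNOR s6 = HIGH XNOR LOW = LOW

s6 = LOW, s8 = LOW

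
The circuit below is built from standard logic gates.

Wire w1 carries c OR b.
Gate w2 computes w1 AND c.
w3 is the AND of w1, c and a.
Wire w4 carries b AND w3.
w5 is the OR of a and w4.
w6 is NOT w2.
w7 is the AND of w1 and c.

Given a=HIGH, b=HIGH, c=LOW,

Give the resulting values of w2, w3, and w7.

w2 = LOW, w3 = LOW, w7 = LOW

w1 = c OR b = LOW OR HIGH = HIGH
w2 = w1 AND c = HIGH AND LOW = LOW
w3 = w1 AND c AND a = HIGH AND LOW AND HIGH = LOW
w7 = w1 AND c = HIGH AND LOW = LOW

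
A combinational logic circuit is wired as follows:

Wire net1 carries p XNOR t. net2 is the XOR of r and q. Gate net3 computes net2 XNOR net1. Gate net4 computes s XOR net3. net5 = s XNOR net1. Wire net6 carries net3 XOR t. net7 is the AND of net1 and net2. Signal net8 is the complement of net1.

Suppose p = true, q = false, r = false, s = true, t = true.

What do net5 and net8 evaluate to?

net5 = true; net8 = false

net1 = p XNOR t = true XNOR true = true
net5 = s XNOR net1 = true XNOR true = true
net8 = NOT net1 = NOT true = false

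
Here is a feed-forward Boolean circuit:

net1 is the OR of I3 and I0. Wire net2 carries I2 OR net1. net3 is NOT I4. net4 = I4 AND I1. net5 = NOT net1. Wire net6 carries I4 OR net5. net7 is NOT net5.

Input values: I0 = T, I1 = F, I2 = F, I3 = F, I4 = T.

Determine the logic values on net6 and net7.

net6 = T, net7 = T

net1 = I3 OR I0 = F OR T = T
net5 = NOT net1 = NOT T = F
net6 = I4 OR net5 = T OR F = T
net7 = NOT net5 = NOT F = T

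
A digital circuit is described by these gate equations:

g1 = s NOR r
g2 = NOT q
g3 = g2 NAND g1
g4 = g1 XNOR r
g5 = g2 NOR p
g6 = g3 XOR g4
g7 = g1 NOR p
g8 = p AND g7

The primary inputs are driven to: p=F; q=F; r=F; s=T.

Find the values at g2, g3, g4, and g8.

g1 = s NOR r = T NOR F = F
g2 = NOT q = NOT F = T
g3 = g2 NAND g1 = T NAND F = T
g4 = g1 XNOR r = F XNOR F = T
g7 = g1 NOR p = F NOR F = T
g8 = p AND g7 = F AND T = F

g2 = T; g3 = T; g4 = T; g8 = F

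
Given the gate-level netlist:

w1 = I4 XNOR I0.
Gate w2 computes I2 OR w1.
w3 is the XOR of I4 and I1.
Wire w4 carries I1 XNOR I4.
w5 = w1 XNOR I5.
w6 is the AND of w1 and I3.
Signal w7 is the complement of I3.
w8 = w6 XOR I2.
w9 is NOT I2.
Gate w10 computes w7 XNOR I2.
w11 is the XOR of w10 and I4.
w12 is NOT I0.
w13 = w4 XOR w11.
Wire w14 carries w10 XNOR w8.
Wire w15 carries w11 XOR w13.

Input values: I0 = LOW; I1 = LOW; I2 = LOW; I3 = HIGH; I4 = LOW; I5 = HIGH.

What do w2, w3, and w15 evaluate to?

w2 = HIGH, w3 = LOW, w15 = HIGH

w1 = I4 XNOR I0 = LOW XNOR LOW = HIGH
w2 = I2 OR w1 = LOW OR HIGH = HIGH
w3 = I4 XOR I1 = LOW XOR LOW = LOW
w4 = I1 XNOR I4 = LOW XNOR LOW = HIGH
w7 = NOT I3 = NOT HIGH = LOW
w10 = w7 XNOR I2 = LOW XNOR LOW = HIGH
w11 = w10 XOR I4 = HIGH XOR LOW = HIGH
w13 = w4 XOR w11 = HIGH XOR HIGH = LOW
w15 = w11 XOR w13 = HIGH XOR LOW = HIGH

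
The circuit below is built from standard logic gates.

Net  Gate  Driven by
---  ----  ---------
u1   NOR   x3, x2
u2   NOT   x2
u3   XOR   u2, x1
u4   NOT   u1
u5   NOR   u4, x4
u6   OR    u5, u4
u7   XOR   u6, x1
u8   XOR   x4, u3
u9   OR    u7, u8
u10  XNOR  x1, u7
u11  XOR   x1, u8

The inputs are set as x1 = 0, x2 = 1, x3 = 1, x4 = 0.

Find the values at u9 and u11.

u1 = x3 NOR x2 = 1 NOR 1 = 0
u2 = NOT x2 = NOT 1 = 0
u3 = u2 XOR x1 = 0 XOR 0 = 0
u4 = NOT u1 = NOT 0 = 1
u5 = u4 NOR x4 = 1 NOR 0 = 0
u6 = u5 OR u4 = 0 OR 1 = 1
u7 = u6 XOR x1 = 1 XOR 0 = 1
u8 = x4 XOR u3 = 0 XOR 0 = 0
u9 = u7 OR u8 = 1 OR 0 = 1
u11 = x1 XOR u8 = 0 XOR 0 = 0

u9 = 1, u11 = 0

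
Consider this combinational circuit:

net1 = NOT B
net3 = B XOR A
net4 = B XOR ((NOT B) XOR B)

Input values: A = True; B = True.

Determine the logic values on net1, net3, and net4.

net1 = False, net3 = False, net4 = False

net1 = NOT True = False
net3 = True XOR True = False
net4 = True XOR ((NOT True) XOR True) = False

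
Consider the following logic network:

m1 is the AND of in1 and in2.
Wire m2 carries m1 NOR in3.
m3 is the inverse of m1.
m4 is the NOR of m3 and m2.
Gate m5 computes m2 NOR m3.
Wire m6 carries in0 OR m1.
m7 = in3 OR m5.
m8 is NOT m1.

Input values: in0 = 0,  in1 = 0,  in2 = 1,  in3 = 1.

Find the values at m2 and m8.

m2 = 0, m8 = 1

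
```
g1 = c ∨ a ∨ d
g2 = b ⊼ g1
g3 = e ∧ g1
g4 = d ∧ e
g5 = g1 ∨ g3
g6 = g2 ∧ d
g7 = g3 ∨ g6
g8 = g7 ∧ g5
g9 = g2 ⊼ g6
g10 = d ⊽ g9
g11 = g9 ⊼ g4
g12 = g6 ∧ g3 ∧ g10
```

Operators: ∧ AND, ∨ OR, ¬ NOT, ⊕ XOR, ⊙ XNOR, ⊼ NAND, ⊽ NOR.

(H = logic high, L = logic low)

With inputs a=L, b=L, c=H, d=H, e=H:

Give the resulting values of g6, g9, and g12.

g1 = c OR a OR d = H OR L OR H = H
g2 = b NAND g1 = L NAND H = H
g3 = e AND g1 = H AND H = H
g6 = g2 AND d = H AND H = H
g9 = g2 NAND g6 = H NAND H = L
g10 = d NOR g9 = H NOR L = L
g12 = g6 AND g3 AND g10 = H AND H AND L = L

g6 = H, g9 = L, g12 = L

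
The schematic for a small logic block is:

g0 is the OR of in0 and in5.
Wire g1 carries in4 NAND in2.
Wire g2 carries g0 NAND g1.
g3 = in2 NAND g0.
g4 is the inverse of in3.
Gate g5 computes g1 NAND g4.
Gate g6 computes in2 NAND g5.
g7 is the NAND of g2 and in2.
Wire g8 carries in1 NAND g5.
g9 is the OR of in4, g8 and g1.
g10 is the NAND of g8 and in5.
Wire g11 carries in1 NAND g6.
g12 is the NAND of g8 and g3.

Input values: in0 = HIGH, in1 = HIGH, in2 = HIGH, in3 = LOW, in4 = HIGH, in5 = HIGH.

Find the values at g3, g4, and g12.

g3 = LOW  g4 = HIGH  g12 = HIGH

g0 = in0 OR in5 = HIGH OR HIGH = HIGH
g1 = in4 NAND in2 = HIGH NAND HIGH = LOW
g3 = in2 NAND g0 = HIGH NAND HIGH = LOW
g4 = NOT in3 = NOT LOW = HIGH
g5 = g1 NAND g4 = LOW NAND HIGH = HIGH
g8 = in1 NAND g5 = HIGH NAND HIGH = LOW
g12 = g8 NAND g3 = LOW NAND LOW = HIGH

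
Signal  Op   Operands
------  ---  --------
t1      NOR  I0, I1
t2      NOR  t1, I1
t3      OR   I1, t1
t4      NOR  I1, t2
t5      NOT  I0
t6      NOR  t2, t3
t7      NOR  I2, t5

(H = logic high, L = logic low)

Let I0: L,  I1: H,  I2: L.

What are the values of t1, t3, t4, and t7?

t1 = I0 NOR I1 = L NOR H = L
t2 = t1 NOR I1 = L NOR H = L
t3 = I1 OR t1 = H OR L = H
t4 = I1 NOR t2 = H NOR L = L
t5 = NOT I0 = NOT L = H
t7 = I2 NOR t5 = L NOR H = L

t1 = L; t3 = H; t4 = L; t7 = L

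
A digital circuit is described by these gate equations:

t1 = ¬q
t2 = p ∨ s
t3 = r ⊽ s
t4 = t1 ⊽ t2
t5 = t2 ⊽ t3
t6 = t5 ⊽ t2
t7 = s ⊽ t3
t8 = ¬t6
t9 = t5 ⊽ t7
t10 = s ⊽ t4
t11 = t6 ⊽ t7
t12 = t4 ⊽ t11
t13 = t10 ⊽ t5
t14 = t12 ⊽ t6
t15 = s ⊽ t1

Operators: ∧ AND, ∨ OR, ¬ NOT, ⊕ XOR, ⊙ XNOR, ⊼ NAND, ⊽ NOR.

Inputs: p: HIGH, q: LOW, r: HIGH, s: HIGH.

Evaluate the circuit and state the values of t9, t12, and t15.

t9 = HIGH, t12 = LOW, t15 = LOW

t1 = NOT q = NOT LOW = HIGH
t2 = p OR s = HIGH OR HIGH = HIGH
t3 = r NOR s = HIGH NOR HIGH = LOW
t4 = t1 NOR t2 = HIGH NOR HIGH = LOW
t5 = t2 NOR t3 = HIGH NOR LOW = LOW
t6 = t5 NOR t2 = LOW NOR HIGH = LOW
t7 = s NOR t3 = HIGH NOR LOW = LOW
t9 = t5 NOR t7 = LOW NOR LOW = HIGH
t11 = t6 NOR t7 = LOW NOR LOW = HIGH
t12 = t4 NOR t11 = LOW NOR HIGH = LOW
t15 = s NOR t1 = HIGH NOR HIGH = LOW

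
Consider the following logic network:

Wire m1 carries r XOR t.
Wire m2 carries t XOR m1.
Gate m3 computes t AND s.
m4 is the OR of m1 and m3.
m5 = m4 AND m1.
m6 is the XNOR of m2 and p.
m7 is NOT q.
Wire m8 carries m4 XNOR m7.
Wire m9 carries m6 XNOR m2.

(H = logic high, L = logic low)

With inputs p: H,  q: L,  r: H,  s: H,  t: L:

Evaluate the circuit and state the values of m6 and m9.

m6 = H, m9 = H

m1 = r XOR t = H XOR L = H
m2 = t XOR m1 = L XOR H = H
m6 = m2 XNOR p = H XNOR H = H
m9 = m6 XNOR m2 = H XNOR H = H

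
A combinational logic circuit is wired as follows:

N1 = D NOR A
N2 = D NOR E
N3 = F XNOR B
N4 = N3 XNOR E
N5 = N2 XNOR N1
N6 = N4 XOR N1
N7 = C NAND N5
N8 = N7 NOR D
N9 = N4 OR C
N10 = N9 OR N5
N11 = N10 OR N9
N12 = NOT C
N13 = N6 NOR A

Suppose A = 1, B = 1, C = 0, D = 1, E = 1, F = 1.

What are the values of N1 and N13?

N1 = 0; N13 = 0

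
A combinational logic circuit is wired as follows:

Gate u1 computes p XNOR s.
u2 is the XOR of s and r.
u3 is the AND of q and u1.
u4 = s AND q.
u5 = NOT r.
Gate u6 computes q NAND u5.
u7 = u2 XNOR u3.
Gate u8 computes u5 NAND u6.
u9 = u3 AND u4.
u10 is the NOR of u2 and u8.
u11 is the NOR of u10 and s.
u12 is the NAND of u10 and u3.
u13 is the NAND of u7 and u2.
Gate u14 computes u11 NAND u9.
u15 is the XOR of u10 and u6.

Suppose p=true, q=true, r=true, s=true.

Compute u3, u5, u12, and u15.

u3 = true, u5 = false, u12 = true, u15 = true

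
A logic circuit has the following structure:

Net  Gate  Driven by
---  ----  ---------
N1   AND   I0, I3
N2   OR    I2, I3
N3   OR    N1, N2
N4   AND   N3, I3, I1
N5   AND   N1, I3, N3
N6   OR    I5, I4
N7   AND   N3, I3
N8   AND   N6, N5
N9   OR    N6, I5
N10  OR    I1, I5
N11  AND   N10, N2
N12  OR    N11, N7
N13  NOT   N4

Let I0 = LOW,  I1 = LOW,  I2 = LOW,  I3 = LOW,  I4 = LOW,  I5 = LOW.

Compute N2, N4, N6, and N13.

N1 = I0 AND I3 = LOW AND LOW = LOW
N2 = I2 OR I3 = LOW OR LOW = LOW
N3 = N1 OR N2 = LOW OR LOW = LOW
N4 = N3 AND I3 AND I1 = LOW AND LOW AND LOW = LOW
N6 = I5 OR I4 = LOW OR LOW = LOW
N13 = NOT N4 = NOT LOW = HIGH

N2 = LOW, N4 = LOW, N6 = LOW, N13 = HIGH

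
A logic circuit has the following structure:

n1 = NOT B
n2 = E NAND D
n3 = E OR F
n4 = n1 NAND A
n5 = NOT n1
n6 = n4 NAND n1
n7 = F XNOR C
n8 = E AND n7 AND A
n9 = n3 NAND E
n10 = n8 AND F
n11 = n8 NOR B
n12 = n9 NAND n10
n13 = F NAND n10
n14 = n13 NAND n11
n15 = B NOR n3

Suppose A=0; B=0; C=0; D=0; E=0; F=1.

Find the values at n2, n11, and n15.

n2 = 1; n11 = 1; n15 = 0

n2 = E NAND D = 0 NAND 0 = 1
n3 = E OR F = 0 OR 1 = 1
n7 = F XNOR C = 1 XNOR 0 = 0
n8 = E AND n7 AND A = 0 AND 0 AND 0 = 0
n11 = n8 NOR B = 0 NOR 0 = 1
n15 = B NOR n3 = 0 NOR 1 = 0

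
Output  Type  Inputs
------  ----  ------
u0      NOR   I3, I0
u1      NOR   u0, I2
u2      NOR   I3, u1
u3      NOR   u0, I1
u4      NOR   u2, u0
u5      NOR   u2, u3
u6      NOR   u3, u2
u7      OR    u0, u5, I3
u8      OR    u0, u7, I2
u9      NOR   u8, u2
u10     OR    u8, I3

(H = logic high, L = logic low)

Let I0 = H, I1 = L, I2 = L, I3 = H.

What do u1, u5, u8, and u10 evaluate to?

u1 = H, u5 = L, u8 = H, u10 = H

u0 = I3 NOR I0 = H NOR H = L
u1 = u0 NOR I2 = L NOR L = H
u2 = I3 NOR u1 = H NOR H = L
u3 = u0 NOR I1 = L NOR L = H
u5 = u2 NOR u3 = L NOR H = L
u7 = u0 OR u5 OR I3 = L OR L OR H = H
u8 = u0 OR u7 OR I2 = L OR H OR L = H
u10 = u8 OR I3 = H OR H = H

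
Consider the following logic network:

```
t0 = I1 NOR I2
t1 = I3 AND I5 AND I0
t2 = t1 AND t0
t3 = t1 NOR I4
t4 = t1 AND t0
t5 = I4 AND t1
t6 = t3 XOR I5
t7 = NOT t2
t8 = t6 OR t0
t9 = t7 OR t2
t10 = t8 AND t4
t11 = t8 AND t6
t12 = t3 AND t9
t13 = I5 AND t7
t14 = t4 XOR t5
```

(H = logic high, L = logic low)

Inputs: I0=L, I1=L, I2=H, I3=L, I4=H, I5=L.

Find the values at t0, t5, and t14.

t0 = L; t5 = L; t14 = L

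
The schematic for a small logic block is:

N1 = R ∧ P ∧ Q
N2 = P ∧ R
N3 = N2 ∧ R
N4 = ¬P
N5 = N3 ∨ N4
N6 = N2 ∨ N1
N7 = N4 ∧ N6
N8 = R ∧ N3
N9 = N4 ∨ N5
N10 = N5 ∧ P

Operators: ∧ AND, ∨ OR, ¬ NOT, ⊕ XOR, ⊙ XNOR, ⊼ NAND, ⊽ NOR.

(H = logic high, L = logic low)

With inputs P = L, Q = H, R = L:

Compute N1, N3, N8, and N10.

N1 = L, N3 = L, N8 = L, N10 = L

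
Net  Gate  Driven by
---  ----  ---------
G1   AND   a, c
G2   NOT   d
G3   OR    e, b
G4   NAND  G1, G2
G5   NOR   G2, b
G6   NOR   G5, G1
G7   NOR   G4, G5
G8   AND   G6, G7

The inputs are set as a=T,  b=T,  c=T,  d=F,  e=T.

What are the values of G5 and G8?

G5 = F; G8 = F

G1 = a AND c = T AND T = T
G2 = NOT d = NOT F = T
G4 = G1 NAND G2 = T NAND T = F
G5 = G2 NOR b = T NOR T = F
G6 = G5 NOR G1 = F NOR T = F
G7 = G4 NOR G5 = F NOR F = T
G8 = G6 AND G7 = F AND T = F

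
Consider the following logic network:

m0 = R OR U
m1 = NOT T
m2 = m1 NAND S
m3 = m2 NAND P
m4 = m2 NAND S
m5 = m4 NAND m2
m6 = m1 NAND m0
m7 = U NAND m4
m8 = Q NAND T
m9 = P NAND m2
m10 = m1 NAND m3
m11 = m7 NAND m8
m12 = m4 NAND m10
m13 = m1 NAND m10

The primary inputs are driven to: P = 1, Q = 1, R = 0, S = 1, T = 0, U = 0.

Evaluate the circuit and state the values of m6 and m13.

m6 = 1  m13 = 1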